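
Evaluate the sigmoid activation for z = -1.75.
0.148

sigmoid(-1.75) = 1/(1 + e^(1.75)) = 1/(1 + 5.755) = 0.148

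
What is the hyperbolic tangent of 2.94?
0.9944

tanh(2.94) = (e^(2.94) - e^(-2.94))/(e^(2.94) + e^(-2.94)) = 0.9944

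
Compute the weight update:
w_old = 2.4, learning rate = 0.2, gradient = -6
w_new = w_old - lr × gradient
w_new = 3.6

w_new = w - η·∂L/∂w = 2.4 - 0.2×(-6) = 2.4 - (-1.2) = 3.6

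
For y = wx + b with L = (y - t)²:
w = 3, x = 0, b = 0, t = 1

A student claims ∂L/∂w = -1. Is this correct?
Incorrect

y = (3)(0) + 0 = 0
∂L/∂y = 2(y - t) = 2(0 - 1) = -2
∂y/∂w = x = 0
∂L/∂w = -2 × 0 = 0

Claimed value: -1
Incorrect: The correct gradient is 0.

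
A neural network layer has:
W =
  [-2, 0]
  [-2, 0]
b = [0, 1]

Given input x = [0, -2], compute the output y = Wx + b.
y = [0, 1]

Wx = [-2×0 + 0×-2, -2×0 + 0×-2]
   = [0, 0]
y = Wx + b = [0 + 0, 0 + 1] = [0, 1]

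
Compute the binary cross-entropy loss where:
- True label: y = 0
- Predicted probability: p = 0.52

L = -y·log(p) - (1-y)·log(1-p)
L = 0.734

L = -0·log(0.52) - 1·log(0.48) = -log(0.48) = 0.734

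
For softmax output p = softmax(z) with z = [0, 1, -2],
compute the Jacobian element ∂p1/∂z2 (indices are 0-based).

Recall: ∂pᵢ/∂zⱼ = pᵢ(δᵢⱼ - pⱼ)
∂p1/∂z2 = -0.02477

p = softmax(z) = [0.2595, 0.7054, 0.03512]
p1 = 0.7054, p2 = 0.03512

∂p1/∂z2 = -p1 × p2 = -0.7054 × 0.03512 = -0.02477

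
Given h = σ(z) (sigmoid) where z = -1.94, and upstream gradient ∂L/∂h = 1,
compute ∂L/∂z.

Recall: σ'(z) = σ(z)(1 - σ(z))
∂L/∂z = 0.1099

σ(-1.94) = 0.1256
σ'(-1.94) = σ(-1.94)(1 - σ(-1.94)) = 0.1256 × 0.8744 = 0.1099
∂L/∂z = ∂L/∂h · σ'(z) = 1 × 0.1099 = 0.1099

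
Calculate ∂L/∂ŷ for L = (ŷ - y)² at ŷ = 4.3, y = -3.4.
∂L/∂ŷ = 15.4

∂L/∂ŷ = 2(ŷ - y) = 2(4.3 - -3.4) = 2(7.7) = 15.4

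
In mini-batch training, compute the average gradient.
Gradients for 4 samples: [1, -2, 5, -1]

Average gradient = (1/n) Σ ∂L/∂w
Average gradient = 0.75

Average = (1/4)(1 + -2 + 5 + -1) = 3/4 = 0.75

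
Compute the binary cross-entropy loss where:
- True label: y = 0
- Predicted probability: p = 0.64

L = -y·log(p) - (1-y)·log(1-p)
L = 1.022

L = -0·log(0.64) - 1·log(0.36) = -log(0.36) = 1.022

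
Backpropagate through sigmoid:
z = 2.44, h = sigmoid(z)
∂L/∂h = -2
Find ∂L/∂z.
∂L/∂z = -0.1475

σ(2.44) = 0.9198
σ'(2.44) = σ(2.44)(1 - σ(2.44)) = 0.9198 × 0.08017 = 0.07375
∂L/∂z = ∂L/∂h · σ'(z) = -2 × 0.07375 = -0.1475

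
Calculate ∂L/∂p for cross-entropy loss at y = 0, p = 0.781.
∂L/∂p = 4.566

∂L/∂p = -y/p + (1-y)/(1-p) = 0 + 1/0.219 = 4.566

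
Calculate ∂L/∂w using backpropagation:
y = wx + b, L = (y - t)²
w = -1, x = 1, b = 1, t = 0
∂L/∂w = 0

y = wx + b = (-1)(1) + 1 = 0
∂L/∂y = 2(y - t) = 2(0 - 0) = 0
∂y/∂w = x = 1
∂L/∂w = ∂L/∂y · ∂y/∂w = 0 × 1 = 0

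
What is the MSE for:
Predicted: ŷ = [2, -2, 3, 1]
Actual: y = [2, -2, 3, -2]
MSE = 2.25

MSE = (1/4)((2-2)² + (-2--2)² + (3-3)² + (1--2)²) = (1/4)(0 + 0 + 0 + 9) = 2.25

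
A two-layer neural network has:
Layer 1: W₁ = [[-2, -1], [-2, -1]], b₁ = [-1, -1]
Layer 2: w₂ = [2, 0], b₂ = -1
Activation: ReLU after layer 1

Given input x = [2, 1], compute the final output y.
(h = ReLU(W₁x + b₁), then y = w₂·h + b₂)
y = -1

Layer 1 pre-activation: z₁ = [-6, -6]
After ReLU: h = [0, 0]
Layer 2 output: y = 2×0 + 0×0 + -1 = -1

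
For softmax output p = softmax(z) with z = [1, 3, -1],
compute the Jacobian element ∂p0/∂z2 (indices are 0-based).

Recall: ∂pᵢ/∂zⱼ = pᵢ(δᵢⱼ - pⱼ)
∂p0/∂z2 = -0.001862

p = softmax(z) = [0.1173, 0.8668, 0.01588]
p0 = 0.1173, p2 = 0.01588

∂p0/∂z2 = -p0 × p2 = -0.1173 × 0.01588 = -0.001862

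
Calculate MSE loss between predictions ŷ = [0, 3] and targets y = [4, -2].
MSE = 20.5

MSE = (1/2)((0-4)² + (3--2)²) = (1/2)(16 + 25) = 20.5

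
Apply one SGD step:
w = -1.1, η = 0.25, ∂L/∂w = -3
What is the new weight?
w_new = -0.35

w_new = w - η·∂L/∂w = -1.1 - 0.25×(-3) = -1.1 - (-0.75) = -0.35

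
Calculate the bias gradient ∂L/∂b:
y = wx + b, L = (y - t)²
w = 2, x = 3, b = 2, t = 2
∂L/∂b = 12

y = wx + b = (2)(3) + 2 = 8
∂L/∂y = 2(y - t) = 2(8 - 2) = 12
∂y/∂b = 1
∂L/∂b = ∂L/∂y · ∂y/∂b = 12 × 1 = 12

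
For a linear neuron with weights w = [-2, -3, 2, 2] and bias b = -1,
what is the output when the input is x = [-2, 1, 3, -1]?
y = 4

y = (-2)(-2) + (-3)(1) + (2)(3) + (2)(-1) + -1 = 4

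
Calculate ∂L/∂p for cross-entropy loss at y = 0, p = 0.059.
∂L/∂p = 1.063

∂L/∂p = -y/p + (1-y)/(1-p) = 0 + 1/0.941 = 1.063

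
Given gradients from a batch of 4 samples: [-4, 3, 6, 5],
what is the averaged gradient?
Average gradient = 2.5

Average = (1/4)(-4 + 3 + 6 + 5) = 10/4 = 2.5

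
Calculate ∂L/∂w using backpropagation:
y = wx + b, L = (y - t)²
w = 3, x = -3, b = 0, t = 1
∂L/∂w = 60

y = wx + b = (3)(-3) + 0 = -9
∂L/∂y = 2(y - t) = 2(-9 - 1) = -20
∂y/∂w = x = -3
∂L/∂w = ∂L/∂y · ∂y/∂w = -20 × -3 = 60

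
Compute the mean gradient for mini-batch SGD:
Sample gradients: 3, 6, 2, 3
Average gradient = 3.5

Average = (1/4)(3 + 6 + 2 + 3) = 14/4 = 3.5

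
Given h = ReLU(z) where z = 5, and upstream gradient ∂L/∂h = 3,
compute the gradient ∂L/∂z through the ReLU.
∂L/∂z = 3

h = ReLU(5) = 5
Since z > 0: ∂h/∂z = 1
∂L/∂z = ∂L/∂h · ∂h/∂z = 3 × 1 = 3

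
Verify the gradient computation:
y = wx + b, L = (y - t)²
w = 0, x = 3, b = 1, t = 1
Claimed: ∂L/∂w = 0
Correct

y = (0)(3) + 1 = 1
∂L/∂y = 2(y - t) = 2(1 - 1) = 0
∂y/∂w = x = 3
∂L/∂w = 0 × 3 = 0

Claimed value: 0
Correct: The correct gradient is 0.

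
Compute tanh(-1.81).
-0.9478

tanh(-1.81) = (e^(-1.81) - e^(1.81))/(e^(-1.81) + e^(1.81)) = -0.9478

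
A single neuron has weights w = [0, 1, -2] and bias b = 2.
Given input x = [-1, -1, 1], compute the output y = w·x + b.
y = -1

y = (0)(-1) + (1)(-1) + (-2)(1) + 2 = -1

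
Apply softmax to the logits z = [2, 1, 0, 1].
p = [0.5344, 0.1966, 0.0723, 0.1966]

exp(z) = [7.389, 2.718, 1, 2.718]
Sum = 13.83
p = [0.5344, 0.1966, 0.0723, 0.1966]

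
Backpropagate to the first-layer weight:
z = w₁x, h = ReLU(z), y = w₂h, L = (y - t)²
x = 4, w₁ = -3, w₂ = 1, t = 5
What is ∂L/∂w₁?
∂L/∂w₁ = 0

Forward pass:
z = w₁x = -3×4 = -12
h = ReLU(-12) = 0
y = w₂h = 1×0 = 0

Backward pass:
∂L/∂y = 2(y - t) = 2(0 - 5) = -10
∂y/∂h = w₂ = 1
∂h/∂z = 0 (ReLU derivative)
∂z/∂w₁ = x = 4

∂L/∂w₁ = -10 × 1 × 0 × 4 = 0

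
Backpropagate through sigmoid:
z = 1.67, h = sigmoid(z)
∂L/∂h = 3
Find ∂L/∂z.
∂L/∂z = 0.4

σ(1.67) = 0.8416
σ'(1.67) = σ(1.67)(1 - σ(1.67)) = 0.8416 × 0.1584 = 0.1333
∂L/∂z = ∂L/∂h · σ'(z) = 3 × 0.1333 = 0.4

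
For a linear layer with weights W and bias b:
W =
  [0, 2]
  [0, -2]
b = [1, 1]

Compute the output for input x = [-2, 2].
y = [5, -3]

Wx = [0×-2 + 2×2, 0×-2 + -2×2]
   = [4, -4]
y = Wx + b = [4 + 1, -4 + 1] = [5, -3]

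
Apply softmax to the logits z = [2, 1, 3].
p = [0.2447, 0.09, 0.6652]

exp(z) = [7.389, 2.718, 20.09]
Sum = 30.19
p = [0.2447, 0.09, 0.6652]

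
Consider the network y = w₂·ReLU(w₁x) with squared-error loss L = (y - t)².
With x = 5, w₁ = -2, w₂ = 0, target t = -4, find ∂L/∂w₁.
∂L/∂w₁ = 0

Forward pass:
z = w₁x = -2×5 = -10
h = ReLU(-10) = 0
y = w₂h = 0×0 = 0

Backward pass:
∂L/∂y = 2(y - t) = 2(0 - -4) = 8
∂y/∂h = w₂ = 0
∂h/∂z = 0 (ReLU derivative)
∂z/∂w₁ = x = 5

∂L/∂w₁ = 8 × 0 × 0 × 5 = 0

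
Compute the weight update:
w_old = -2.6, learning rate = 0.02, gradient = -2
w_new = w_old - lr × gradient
w_new = -2.56

w_new = w - η·∂L/∂w = -2.6 - 0.02×(-2) = -2.6 - (-0.04) = -2.56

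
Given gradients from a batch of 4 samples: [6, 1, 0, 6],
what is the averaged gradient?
Average gradient = 3.25

Average = (1/4)(6 + 1 + 0 + 6) = 13/4 = 3.25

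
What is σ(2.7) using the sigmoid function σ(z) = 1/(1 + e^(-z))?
0.937

sigmoid(2.7) = 1/(1 + e^(-2.7)) = 1/(1 + 0.06721) = 0.937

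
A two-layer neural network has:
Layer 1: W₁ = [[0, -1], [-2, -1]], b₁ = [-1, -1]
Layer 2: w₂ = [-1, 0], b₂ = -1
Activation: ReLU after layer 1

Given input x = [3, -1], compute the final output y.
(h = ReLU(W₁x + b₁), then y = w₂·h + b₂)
y = -1

Layer 1 pre-activation: z₁ = [0, -6]
After ReLU: h = [0, 0]
Layer 2 output: y = -1×0 + 0×0 + -1 = -1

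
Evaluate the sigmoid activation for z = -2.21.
0.09886

sigmoid(-2.21) = 1/(1 + e^(2.21)) = 1/(1 + 9.116) = 0.09886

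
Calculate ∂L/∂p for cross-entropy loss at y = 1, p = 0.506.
∂L/∂p = -1.976

∂L/∂p = -y/p + (1-y)/(1-p) = -1/0.506 + 0 = -1.976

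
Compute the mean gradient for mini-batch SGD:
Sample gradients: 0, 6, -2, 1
Average gradient = 1.25

Average = (1/4)(0 + 6 + -2 + 1) = 5/4 = 1.25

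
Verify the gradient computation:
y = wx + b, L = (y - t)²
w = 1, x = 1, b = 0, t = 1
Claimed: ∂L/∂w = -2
Incorrect

y = (1)(1) + 0 = 1
∂L/∂y = 2(y - t) = 2(1 - 1) = 0
∂y/∂w = x = 1
∂L/∂w = 0 × 1 = 0

Claimed value: -2
Incorrect: The correct gradient is 0.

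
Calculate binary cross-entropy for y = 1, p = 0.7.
L = 0.3567

L = -1·log(0.7) - 0·log(0.3) = -log(0.7) = 0.3567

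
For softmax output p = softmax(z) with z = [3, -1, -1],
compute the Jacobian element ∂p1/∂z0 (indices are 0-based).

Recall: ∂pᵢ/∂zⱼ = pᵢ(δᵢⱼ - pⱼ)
∂p1/∂z0 = -0.01704

p = softmax(z) = [0.9647, 0.01767, 0.01767]
p1 = 0.01767, p0 = 0.9647

∂p1/∂z0 = -p1 × p0 = -0.01767 × 0.9647 = -0.01704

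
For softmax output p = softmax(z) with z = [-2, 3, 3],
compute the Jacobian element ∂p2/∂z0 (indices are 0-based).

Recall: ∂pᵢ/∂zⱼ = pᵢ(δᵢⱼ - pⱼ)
∂p2/∂z0 = -0.001673

p = softmax(z) = [0.003358, 0.4983, 0.4983]
p2 = 0.4983, p0 = 0.003358

∂p2/∂z0 = -p2 × p0 = -0.4983 × 0.003358 = -0.001673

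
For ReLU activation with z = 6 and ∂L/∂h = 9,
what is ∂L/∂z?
∂L/∂z = 9

h = ReLU(6) = 6
Since z > 0: ∂h/∂z = 1
∂L/∂z = ∂L/∂h · ∂h/∂z = 9 × 1 = 9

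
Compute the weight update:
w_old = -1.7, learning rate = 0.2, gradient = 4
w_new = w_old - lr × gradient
w_new = -2.5

w_new = w - η·∂L/∂w = -1.7 - 0.2×(4) = -1.7 - (0.8) = -2.5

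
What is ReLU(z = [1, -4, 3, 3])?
h = [1, 0, 3, 3]

ReLU applied element-wise: max(0,1)=1, max(0,-4)=0, max(0,3)=3, max(0,3)=3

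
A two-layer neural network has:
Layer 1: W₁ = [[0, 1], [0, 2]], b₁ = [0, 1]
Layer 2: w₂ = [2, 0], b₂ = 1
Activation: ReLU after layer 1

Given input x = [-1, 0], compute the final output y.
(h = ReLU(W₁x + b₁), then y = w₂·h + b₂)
y = 1

Layer 1 pre-activation: z₁ = [0, 1]
After ReLU: h = [0, 1]
Layer 2 output: y = 2×0 + 0×1 + 1 = 1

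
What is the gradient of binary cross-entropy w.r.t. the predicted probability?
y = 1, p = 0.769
∂L/∂p = -1.3

∂L/∂p = -y/p + (1-y)/(1-p) = -1/0.769 + 0 = -1.3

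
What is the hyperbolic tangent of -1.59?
-0.9201

tanh(-1.59) = (e^(-1.59) - e^(1.59))/(e^(-1.59) + e^(1.59)) = -0.9201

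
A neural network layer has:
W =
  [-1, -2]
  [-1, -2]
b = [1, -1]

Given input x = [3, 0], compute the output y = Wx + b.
y = [-2, -4]

Wx = [-1×3 + -2×0, -1×3 + -2×0]
   = [-3, -3]
y = Wx + b = [-3 + 1, -3 + -1] = [-2, -4]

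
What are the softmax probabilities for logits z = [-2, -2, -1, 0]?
p = [0.0826, 0.0826, 0.2245, 0.6103]

exp(z) = [0.1353, 0.1353, 0.3679, 1]
Sum = 1.639
p = [0.0826, 0.0826, 0.2245, 0.6103]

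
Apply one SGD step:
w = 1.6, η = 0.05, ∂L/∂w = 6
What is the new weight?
w_new = 1.3

w_new = w - η·∂L/∂w = 1.6 - 0.05×(6) = 1.6 - (0.3) = 1.3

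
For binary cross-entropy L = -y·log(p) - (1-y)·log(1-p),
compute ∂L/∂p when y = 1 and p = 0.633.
∂L/∂p = -1.58

∂L/∂p = -y/p + (1-y)/(1-p) = -1/0.633 + 0 = -1.58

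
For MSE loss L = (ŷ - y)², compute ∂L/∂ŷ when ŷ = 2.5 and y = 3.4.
∂L/∂ŷ = -1.8

∂L/∂ŷ = 2(ŷ - y) = 2(2.5 - 3.4) = 2(-0.9) = -1.8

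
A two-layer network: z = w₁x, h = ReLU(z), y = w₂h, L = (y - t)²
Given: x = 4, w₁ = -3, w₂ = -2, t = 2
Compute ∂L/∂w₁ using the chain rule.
∂L/∂w₁ = 0

Forward pass:
z = w₁x = -3×4 = -12
h = ReLU(-12) = 0
y = w₂h = -2×0 = 0

Backward pass:
∂L/∂y = 2(y - t) = 2(0 - 2) = -4
∂y/∂h = w₂ = -2
∂h/∂z = 0 (ReLU derivative)
∂z/∂w₁ = x = 4

∂L/∂w₁ = -4 × -2 × 0 × 4 = 0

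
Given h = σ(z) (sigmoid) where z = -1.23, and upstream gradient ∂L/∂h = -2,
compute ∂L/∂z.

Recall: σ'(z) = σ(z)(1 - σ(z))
∂L/∂z = -0.35

σ(-1.23) = 0.2262
σ'(-1.23) = σ(-1.23)(1 - σ(-1.23)) = 0.2262 × 0.7738 = 0.175
∂L/∂z = ∂L/∂h · σ'(z) = -2 × 0.175 = -0.35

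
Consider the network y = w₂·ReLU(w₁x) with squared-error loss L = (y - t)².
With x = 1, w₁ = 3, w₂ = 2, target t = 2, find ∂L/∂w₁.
∂L/∂w₁ = 16

Forward pass:
z = w₁x = 3×1 = 3
h = ReLU(3) = 3
y = w₂h = 2×3 = 6

Backward pass:
∂L/∂y = 2(y - t) = 2(6 - 2) = 8
∂y/∂h = w₂ = 2
∂h/∂z = 1 (ReLU derivative)
∂z/∂w₁ = x = 1

∂L/∂w₁ = 8 × 2 × 1 × 1 = 16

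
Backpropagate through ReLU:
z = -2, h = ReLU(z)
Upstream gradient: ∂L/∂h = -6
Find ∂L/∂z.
∂L/∂z = 0

h = ReLU(-2) = 0
Since z < 0: ∂h/∂z = 0
∂L/∂z = ∂L/∂h · ∂h/∂z = -6 × 0 = 0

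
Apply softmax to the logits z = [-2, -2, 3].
p = [0.0066, 0.0066, 0.9867]

exp(z) = [0.1353, 0.1353, 20.09]
Sum = 20.36
p = [0.0066, 0.0066, 0.9867]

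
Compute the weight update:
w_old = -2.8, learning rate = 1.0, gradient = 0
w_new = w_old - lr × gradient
w_new = -2.8

w_new = w - η·∂L/∂w = -2.8 - 1.0×(0) = -2.8 - (0) = -2.8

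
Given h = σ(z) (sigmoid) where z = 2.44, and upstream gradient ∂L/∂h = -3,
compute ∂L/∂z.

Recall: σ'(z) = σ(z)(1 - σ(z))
∂L/∂z = -0.2212

σ(2.44) = 0.9198
σ'(2.44) = σ(2.44)(1 - σ(2.44)) = 0.9198 × 0.08017 = 0.07375
∂L/∂z = ∂L/∂h · σ'(z) = -3 × 0.07375 = -0.2212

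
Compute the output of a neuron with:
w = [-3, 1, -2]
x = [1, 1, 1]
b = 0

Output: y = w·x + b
y = -4

y = (-3)(1) + (1)(1) + (-2)(1) + 0 = -4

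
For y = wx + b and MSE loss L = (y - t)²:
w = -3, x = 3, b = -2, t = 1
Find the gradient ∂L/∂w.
∂L/∂w = -72

y = wx + b = (-3)(3) + -2 = -11
∂L/∂y = 2(y - t) = 2(-11 - 1) = -24
∂y/∂w = x = 3
∂L/∂w = ∂L/∂y · ∂y/∂w = -24 × 3 = -72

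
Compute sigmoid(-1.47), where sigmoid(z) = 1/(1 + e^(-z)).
0.1869

sigmoid(-1.47) = 1/(1 + e^(1.47)) = 1/(1 + 4.349) = 0.1869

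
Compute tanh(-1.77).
-0.9436

tanh(-1.77) = (e^(-1.77) - e^(1.77))/(e^(-1.77) + e^(1.77)) = -0.9436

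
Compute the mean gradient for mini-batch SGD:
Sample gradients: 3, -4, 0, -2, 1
Average gradient = -0.4

Average = (1/5)(3 + -4 + 0 + -2 + 1) = -2/5 = -0.4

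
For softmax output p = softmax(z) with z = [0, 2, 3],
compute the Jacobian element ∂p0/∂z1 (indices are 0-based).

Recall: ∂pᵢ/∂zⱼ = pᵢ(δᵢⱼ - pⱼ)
∂p0/∂z1 = -0.009113

p = softmax(z) = [0.03512, 0.2595, 0.7054]
p0 = 0.03512, p1 = 0.2595

∂p0/∂z1 = -p0 × p1 = -0.03512 × 0.2595 = -0.009113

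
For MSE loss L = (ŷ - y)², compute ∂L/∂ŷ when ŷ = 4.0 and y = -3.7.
∂L/∂ŷ = 15.4

∂L/∂ŷ = 2(ŷ - y) = 2(4.0 - -3.7) = 2(7.7) = 15.4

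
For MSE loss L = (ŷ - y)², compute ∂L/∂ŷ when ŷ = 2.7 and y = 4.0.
∂L/∂ŷ = -2.6

∂L/∂ŷ = 2(ŷ - y) = 2(2.7 - 4.0) = 2(-1.3) = -2.6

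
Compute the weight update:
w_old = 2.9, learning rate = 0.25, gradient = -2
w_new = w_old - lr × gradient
w_new = 3.4

w_new = w - η·∂L/∂w = 2.9 - 0.25×(-2) = 2.9 - (-0.5) = 3.4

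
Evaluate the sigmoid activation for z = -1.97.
0.1224

sigmoid(-1.97) = 1/(1 + e^(1.97)) = 1/(1 + 7.171) = 0.1224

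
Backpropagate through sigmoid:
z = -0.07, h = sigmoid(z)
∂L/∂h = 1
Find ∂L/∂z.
∂L/∂z = 0.2497

σ(-0.07) = 0.4825
σ'(-0.07) = σ(-0.07)(1 - σ(-0.07)) = 0.4825 × 0.5175 = 0.2497
∂L/∂z = ∂L/∂h · σ'(z) = 1 × 0.2497 = 0.2497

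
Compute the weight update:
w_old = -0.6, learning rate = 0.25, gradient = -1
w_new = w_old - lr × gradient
w_new = -0.35

w_new = w - η·∂L/∂w = -0.6 - 0.25×(-1) = -0.6 - (-0.25) = -0.35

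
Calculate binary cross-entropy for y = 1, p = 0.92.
L = 0.08338

L = -1·log(0.92) - 0·log(0.08) = -log(0.92) = 0.08338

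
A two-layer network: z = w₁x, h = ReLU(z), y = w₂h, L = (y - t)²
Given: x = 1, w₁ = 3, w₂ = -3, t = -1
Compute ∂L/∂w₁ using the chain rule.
∂L/∂w₁ = 48

Forward pass:
z = w₁x = 3×1 = 3
h = ReLU(3) = 3
y = w₂h = -3×3 = -9

Backward pass:
∂L/∂y = 2(y - t) = 2(-9 - -1) = -16
∂y/∂h = w₂ = -3
∂h/∂z = 1 (ReLU derivative)
∂z/∂w₁ = x = 1

∂L/∂w₁ = -16 × -3 × 1 × 1 = 48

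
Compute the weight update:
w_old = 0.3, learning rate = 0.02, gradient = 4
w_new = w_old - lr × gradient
w_new = 0.22

w_new = w - η·∂L/∂w = 0.3 - 0.02×(4) = 0.3 - (0.08) = 0.22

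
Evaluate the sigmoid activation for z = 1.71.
0.8468

sigmoid(1.71) = 1/(1 + e^(-1.71)) = 1/(1 + 0.1809) = 0.8468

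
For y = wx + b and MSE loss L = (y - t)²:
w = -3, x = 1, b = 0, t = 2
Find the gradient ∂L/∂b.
∂L/∂b = -10

y = wx + b = (-3)(1) + 0 = -3
∂L/∂y = 2(y - t) = 2(-3 - 2) = -10
∂y/∂b = 1
∂L/∂b = ∂L/∂y · ∂y/∂b = -10 × 1 = -10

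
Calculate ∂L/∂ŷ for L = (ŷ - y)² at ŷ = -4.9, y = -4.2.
∂L/∂ŷ = -1.4

∂L/∂ŷ = 2(ŷ - y) = 2(-4.9 - -4.2) = 2(-0.7) = -1.4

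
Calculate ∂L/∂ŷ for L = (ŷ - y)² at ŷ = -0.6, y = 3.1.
∂L/∂ŷ = -7.4

∂L/∂ŷ = 2(ŷ - y) = 2(-0.6 - 3.1) = 2(-3.7) = -7.4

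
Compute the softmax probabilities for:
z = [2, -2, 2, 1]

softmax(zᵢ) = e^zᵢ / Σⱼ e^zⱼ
p = [0.4191, 0.0077, 0.4191, 0.1542]

exp(z) = [7.389, 0.1353, 7.389, 2.718]
Sum = 17.63
p = [0.4191, 0.0077, 0.4191, 0.1542]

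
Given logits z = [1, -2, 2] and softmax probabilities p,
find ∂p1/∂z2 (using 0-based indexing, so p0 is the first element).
∂p1/∂z2 = -0.009532

p = softmax(z) = [0.2654, 0.01321, 0.7214]
p1 = 0.01321, p2 = 0.7214

∂p1/∂z2 = -p1 × p2 = -0.01321 × 0.7214 = -0.009532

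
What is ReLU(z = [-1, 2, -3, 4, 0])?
h = [0, 2, 0, 4, 0]

ReLU applied element-wise: max(0,-1)=0, max(0,2)=2, max(0,-3)=0, max(0,4)=4, max(0,0)=0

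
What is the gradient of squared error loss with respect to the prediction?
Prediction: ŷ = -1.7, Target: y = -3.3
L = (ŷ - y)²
∂L/∂ŷ = 3.2

∂L/∂ŷ = 2(ŷ - y) = 2(-1.7 - -3.3) = 2(1.6) = 3.2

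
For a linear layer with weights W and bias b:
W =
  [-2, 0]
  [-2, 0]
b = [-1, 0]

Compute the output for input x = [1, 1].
y = [-3, -2]

Wx = [-2×1 + 0×1, -2×1 + 0×1]
   = [-2, -2]
y = Wx + b = [-2 + -1, -2 + 0] = [-3, -2]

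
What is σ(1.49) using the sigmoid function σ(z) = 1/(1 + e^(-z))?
0.8161

sigmoid(1.49) = 1/(1 + e^(-1.49)) = 1/(1 + 0.2254) = 0.8161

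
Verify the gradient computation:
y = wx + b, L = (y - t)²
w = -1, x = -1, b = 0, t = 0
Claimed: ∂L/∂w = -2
Correct

y = (-1)(-1) + 0 = 1
∂L/∂y = 2(y - t) = 2(1 - 0) = 2
∂y/∂w = x = -1
∂L/∂w = 2 × -1 = -2

Claimed value: -2
Correct: The correct gradient is -2.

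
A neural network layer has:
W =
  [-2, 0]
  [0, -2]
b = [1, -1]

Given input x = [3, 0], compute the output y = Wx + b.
y = [-5, -1]

Wx = [-2×3 + 0×0, 0×3 + -2×0]
   = [-6, 0]
y = Wx + b = [-6 + 1, 0 + -1] = [-5, -1]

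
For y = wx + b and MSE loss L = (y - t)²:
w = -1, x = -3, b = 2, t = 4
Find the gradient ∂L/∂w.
∂L/∂w = -6

y = wx + b = (-1)(-3) + 2 = 5
∂L/∂y = 2(y - t) = 2(5 - 4) = 2
∂y/∂w = x = -3
∂L/∂w = ∂L/∂y · ∂y/∂w = 2 × -3 = -6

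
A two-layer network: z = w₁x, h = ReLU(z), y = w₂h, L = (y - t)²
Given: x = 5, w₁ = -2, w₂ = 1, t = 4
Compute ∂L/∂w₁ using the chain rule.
∂L/∂w₁ = 0

Forward pass:
z = w₁x = -2×5 = -10
h = ReLU(-10) = 0
y = w₂h = 1×0 = 0

Backward pass:
∂L/∂y = 2(y - t) = 2(0 - 4) = -8
∂y/∂h = w₂ = 1
∂h/∂z = 0 (ReLU derivative)
∂z/∂w₁ = x = 5

∂L/∂w₁ = -8 × 1 × 0 × 5 = 0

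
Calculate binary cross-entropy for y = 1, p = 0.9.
L = 0.1054

L = -1·log(0.9) - 0·log(0.1) = -log(0.9) = 0.1054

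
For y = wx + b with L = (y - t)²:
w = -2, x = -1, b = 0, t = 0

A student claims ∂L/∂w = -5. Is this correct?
Incorrect

y = (-2)(-1) + 0 = 2
∂L/∂y = 2(y - t) = 2(2 - 0) = 4
∂y/∂w = x = -1
∂L/∂w = 4 × -1 = -4

Claimed value: -5
Incorrect: The correct gradient is -4.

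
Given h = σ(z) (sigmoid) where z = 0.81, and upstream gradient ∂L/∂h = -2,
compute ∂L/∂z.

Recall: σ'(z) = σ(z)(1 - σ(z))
∂L/∂z = -0.4262

σ(0.81) = 0.6921
σ'(0.81) = σ(0.81)(1 - σ(0.81)) = 0.6921 × 0.3079 = 0.2131
∂L/∂z = ∂L/∂h · σ'(z) = -2 × 0.2131 = -0.4262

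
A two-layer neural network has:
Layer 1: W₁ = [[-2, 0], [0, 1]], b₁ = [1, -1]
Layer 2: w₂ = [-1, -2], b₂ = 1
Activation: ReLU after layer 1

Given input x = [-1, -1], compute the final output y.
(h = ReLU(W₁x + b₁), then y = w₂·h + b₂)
y = -2

Layer 1 pre-activation: z₁ = [3, -2]
After ReLU: h = [3, 0]
Layer 2 output: y = -1×3 + -2×0 + 1 = -2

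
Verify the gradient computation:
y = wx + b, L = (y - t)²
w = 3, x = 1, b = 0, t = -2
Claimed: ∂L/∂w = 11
Incorrect

y = (3)(1) + 0 = 3
∂L/∂y = 2(y - t) = 2(3 - -2) = 10
∂y/∂w = x = 1
∂L/∂w = 10 × 1 = 10

Claimed value: 11
Incorrect: The correct gradient is 10.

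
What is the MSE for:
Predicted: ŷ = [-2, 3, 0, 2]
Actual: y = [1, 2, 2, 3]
MSE = 3.75

MSE = (1/4)((-2-1)² + (3-2)² + (0-2)² + (2-3)²) = (1/4)(9 + 1 + 4 + 1) = 3.75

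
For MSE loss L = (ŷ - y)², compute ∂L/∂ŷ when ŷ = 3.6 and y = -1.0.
∂L/∂ŷ = 9.2

∂L/∂ŷ = 2(ŷ - y) = 2(3.6 - -1.0) = 2(4.6) = 9.2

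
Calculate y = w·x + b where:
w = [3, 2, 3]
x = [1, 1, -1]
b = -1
y = 1

y = (3)(1) + (2)(1) + (3)(-1) + -1 = 1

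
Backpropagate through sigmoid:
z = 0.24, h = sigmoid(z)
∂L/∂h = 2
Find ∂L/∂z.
∂L/∂z = 0.4929

σ(0.24) = 0.5597
σ'(0.24) = σ(0.24)(1 - σ(0.24)) = 0.5597 × 0.4403 = 0.2464
∂L/∂z = ∂L/∂h · σ'(z) = 2 × 0.2464 = 0.4929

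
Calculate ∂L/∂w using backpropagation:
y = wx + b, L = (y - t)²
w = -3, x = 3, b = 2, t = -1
∂L/∂w = -36

y = wx + b = (-3)(3) + 2 = -7
∂L/∂y = 2(y - t) = 2(-7 - -1) = -12
∂y/∂w = x = 3
∂L/∂w = ∂L/∂y · ∂y/∂w = -12 × 3 = -36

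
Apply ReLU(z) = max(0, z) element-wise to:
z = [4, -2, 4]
h = [4, 0, 4]

ReLU applied element-wise: max(0,4)=4, max(0,-2)=0, max(0,4)=4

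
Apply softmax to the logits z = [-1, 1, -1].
p = [0.1065, 0.787, 0.1065]

exp(z) = [0.3679, 2.718, 0.3679]
Sum = 3.454
p = [0.1065, 0.787, 0.1065]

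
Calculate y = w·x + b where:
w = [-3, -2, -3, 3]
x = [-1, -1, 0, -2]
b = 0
y = -1

y = (-3)(-1) + (-2)(-1) + (-3)(0) + (3)(-2) + 0 = -1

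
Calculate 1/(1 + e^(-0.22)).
0.5548

sigmoid(0.22) = 1/(1 + e^(-0.22)) = 1/(1 + 0.8025) = 0.5548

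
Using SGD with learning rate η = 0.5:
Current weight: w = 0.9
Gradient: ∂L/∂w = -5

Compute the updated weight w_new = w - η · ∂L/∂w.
w_new = 3.4

w_new = w - η·∂L/∂w = 0.9 - 0.5×(-5) = 0.9 - (-2.5) = 3.4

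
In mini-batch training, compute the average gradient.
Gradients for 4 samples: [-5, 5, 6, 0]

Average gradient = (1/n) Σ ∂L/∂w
Average gradient = 1.5

Average = (1/4)(-5 + 5 + 6 + 0) = 6/4 = 1.5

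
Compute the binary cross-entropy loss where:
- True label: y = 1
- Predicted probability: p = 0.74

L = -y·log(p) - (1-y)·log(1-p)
L = 0.3011

L = -1·log(0.74) - 0·log(0.26) = -log(0.74) = 0.3011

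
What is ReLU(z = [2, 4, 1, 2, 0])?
h = [2, 4, 1, 2, 0]

ReLU applied element-wise: max(0,2)=2, max(0,4)=4, max(0,1)=1, max(0,2)=2, max(0,0)=0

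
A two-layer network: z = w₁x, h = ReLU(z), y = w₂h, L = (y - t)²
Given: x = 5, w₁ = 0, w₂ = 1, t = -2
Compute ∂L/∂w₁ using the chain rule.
∂L/∂w₁ = 0

Forward pass:
z = w₁x = 0×5 = 0
h = ReLU(0) = 0
y = w₂h = 1×0 = 0

Backward pass:
∂L/∂y = 2(y - t) = 2(0 - -2) = 4
∂y/∂h = w₂ = 1
∂h/∂z = 0 (ReLU derivative)
∂z/∂w₁ = x = 5

∂L/∂w₁ = 4 × 1 × 0 × 5 = 0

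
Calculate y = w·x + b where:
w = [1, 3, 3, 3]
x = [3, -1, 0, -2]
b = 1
y = -5

y = (1)(3) + (3)(-1) + (3)(0) + (3)(-2) + 1 = -5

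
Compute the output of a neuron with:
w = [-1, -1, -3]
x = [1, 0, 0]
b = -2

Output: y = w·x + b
y = -3

y = (-1)(1) + (-1)(0) + (-3)(0) + -2 = -3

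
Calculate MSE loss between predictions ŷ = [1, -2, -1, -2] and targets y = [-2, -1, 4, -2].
MSE = 8.75

MSE = (1/4)((1--2)² + (-2--1)² + (-1-4)² + (-2--2)²) = (1/4)(9 + 1 + 25 + 0) = 8.75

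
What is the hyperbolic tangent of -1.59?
-0.9201

tanh(-1.59) = (e^(-1.59) - e^(1.59))/(e^(-1.59) + e^(1.59)) = -0.9201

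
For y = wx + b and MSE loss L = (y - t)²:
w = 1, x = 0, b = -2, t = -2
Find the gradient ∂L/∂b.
∂L/∂b = 0

y = wx + b = (1)(0) + -2 = -2
∂L/∂y = 2(y - t) = 2(-2 - -2) = 0
∂y/∂b = 1
∂L/∂b = ∂L/∂y · ∂y/∂b = 0 × 1 = 0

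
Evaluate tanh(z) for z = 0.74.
0.6291

tanh(0.74) = (e^(0.74) - e^(-0.74))/(e^(0.74) + e^(-0.74)) = 0.6291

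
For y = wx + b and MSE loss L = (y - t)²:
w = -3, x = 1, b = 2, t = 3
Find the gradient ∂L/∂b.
∂L/∂b = -8

y = wx + b = (-3)(1) + 2 = -1
∂L/∂y = 2(y - t) = 2(-1 - 3) = -8
∂y/∂b = 1
∂L/∂b = ∂L/∂y · ∂y/∂b = -8 × 1 = -8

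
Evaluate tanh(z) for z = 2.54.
0.9876

tanh(2.54) = (e^(2.54) - e^(-2.54))/(e^(2.54) + e^(-2.54)) = 0.9876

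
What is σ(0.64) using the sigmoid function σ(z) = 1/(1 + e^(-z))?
0.6548

sigmoid(0.64) = 1/(1 + e^(-0.64)) = 1/(1 + 0.5273) = 0.6548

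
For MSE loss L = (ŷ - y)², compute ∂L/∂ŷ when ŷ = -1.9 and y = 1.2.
∂L/∂ŷ = -6.2

∂L/∂ŷ = 2(ŷ - y) = 2(-1.9 - 1.2) = 2(-3.1) = -6.2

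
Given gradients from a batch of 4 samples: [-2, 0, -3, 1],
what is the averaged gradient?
Average gradient = -1

Average = (1/4)(-2 + 0 + -3 + 1) = -4/4 = -1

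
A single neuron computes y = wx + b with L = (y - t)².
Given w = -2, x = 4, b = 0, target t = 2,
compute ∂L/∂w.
∂L/∂w = -80

y = wx + b = (-2)(4) + 0 = -8
∂L/∂y = 2(y - t) = 2(-8 - 2) = -20
∂y/∂w = x = 4
∂L/∂w = ∂L/∂y · ∂y/∂w = -20 × 4 = -80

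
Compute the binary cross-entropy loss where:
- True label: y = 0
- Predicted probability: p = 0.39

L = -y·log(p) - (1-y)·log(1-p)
L = 0.4943

L = -0·log(0.39) - 1·log(0.61) = -log(0.61) = 0.4943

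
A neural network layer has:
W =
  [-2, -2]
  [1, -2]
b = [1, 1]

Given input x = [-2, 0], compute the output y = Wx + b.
y = [5, -1]

Wx = [-2×-2 + -2×0, 1×-2 + -2×0]
   = [4, -2]
y = Wx + b = [4 + 1, -2 + 1] = [5, -1]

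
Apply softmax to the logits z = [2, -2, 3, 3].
p = [0.1549, 0.0028, 0.4211, 0.4211]

exp(z) = [7.389, 0.1353, 20.09, 20.09]
Sum = 47.7
p = [0.1549, 0.0028, 0.4211, 0.4211]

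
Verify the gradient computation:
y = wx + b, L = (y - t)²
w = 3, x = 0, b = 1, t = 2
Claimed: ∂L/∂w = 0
Correct

y = (3)(0) + 1 = 1
∂L/∂y = 2(y - t) = 2(1 - 2) = -2
∂y/∂w = x = 0
∂L/∂w = -2 × 0 = 0

Claimed value: 0
Correct: The correct gradient is 0.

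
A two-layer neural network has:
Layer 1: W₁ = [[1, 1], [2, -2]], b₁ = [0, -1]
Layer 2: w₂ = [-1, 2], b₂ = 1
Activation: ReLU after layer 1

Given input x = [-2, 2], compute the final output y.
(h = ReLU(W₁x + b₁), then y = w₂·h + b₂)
y = 1

Layer 1 pre-activation: z₁ = [0, -9]
After ReLU: h = [0, 0]
Layer 2 output: y = -1×0 + 2×0 + 1 = 1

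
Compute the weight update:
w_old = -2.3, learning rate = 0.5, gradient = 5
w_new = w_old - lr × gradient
w_new = -4.8

w_new = w - η·∂L/∂w = -2.3 - 0.5×(5) = -2.3 - (2.5) = -4.8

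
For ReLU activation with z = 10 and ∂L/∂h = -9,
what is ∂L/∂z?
∂L/∂z = -9

h = ReLU(10) = 10
Since z > 0: ∂h/∂z = 1
∂L/∂z = ∂L/∂h · ∂h/∂z = -9 × 1 = -9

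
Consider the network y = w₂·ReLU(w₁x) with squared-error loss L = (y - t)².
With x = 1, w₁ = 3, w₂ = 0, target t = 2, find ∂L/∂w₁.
∂L/∂w₁ = 0

Forward pass:
z = w₁x = 3×1 = 3
h = ReLU(3) = 3
y = w₂h = 0×3 = 0

Backward pass:
∂L/∂y = 2(y - t) = 2(0 - 2) = -4
∂y/∂h = w₂ = 0
∂h/∂z = 1 (ReLU derivative)
∂z/∂w₁ = x = 1

∂L/∂w₁ = -4 × 0 × 1 × 1 = 0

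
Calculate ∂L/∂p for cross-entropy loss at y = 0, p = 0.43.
∂L/∂p = 1.754

∂L/∂p = -y/p + (1-y)/(1-p) = 0 + 1/0.57 = 1.754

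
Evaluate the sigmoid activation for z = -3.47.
0.03018

sigmoid(-3.47) = 1/(1 + e^(3.47)) = 1/(1 + 32.14) = 0.03018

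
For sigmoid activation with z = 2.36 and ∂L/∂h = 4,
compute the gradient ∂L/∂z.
∂L/∂z = 0.3153

σ(2.36) = 0.9137
σ'(2.36) = σ(2.36)(1 - σ(2.36)) = 0.9137 × 0.08627 = 0.07883
∂L/∂z = ∂L/∂h · σ'(z) = 4 × 0.07883 = 0.3153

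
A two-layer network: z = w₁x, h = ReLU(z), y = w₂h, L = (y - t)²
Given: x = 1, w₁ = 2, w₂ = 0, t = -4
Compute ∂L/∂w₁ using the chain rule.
∂L/∂w₁ = 0

Forward pass:
z = w₁x = 2×1 = 2
h = ReLU(2) = 2
y = w₂h = 0×2 = 0

Backward pass:
∂L/∂y = 2(y - t) = 2(0 - -4) = 8
∂y/∂h = w₂ = 0
∂h/∂z = 1 (ReLU derivative)
∂z/∂w₁ = x = 1

∂L/∂w₁ = 8 × 0 × 1 × 1 = 0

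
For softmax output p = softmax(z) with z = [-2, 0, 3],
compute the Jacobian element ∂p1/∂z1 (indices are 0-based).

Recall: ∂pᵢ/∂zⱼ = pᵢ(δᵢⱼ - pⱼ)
∂p1/∂z1 = 0.0449

p = softmax(z) = [0.006377, 0.04712, 0.9465]
p1 = 0.04712

∂p1/∂z1 = p1(1 - p1) = 0.04712 × (1 - 0.04712) = 0.0449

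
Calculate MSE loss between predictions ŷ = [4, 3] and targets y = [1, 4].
MSE = 5

MSE = (1/2)((4-1)² + (3-4)²) = (1/2)(9 + 1) = 5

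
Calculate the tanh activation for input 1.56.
0.9154

tanh(1.56) = (e^(1.56) - e^(-1.56))/(e^(1.56) + e^(-1.56)) = 0.9154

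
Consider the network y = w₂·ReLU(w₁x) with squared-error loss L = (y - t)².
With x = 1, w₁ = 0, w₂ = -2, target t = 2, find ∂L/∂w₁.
∂L/∂w₁ = 0

Forward pass:
z = w₁x = 0×1 = 0
h = ReLU(0) = 0
y = w₂h = -2×0 = 0

Backward pass:
∂L/∂y = 2(y - t) = 2(0 - 2) = -4
∂y/∂h = w₂ = -2
∂h/∂z = 0 (ReLU derivative)
∂z/∂w₁ = x = 1

∂L/∂w₁ = -4 × -2 × 0 × 1 = 0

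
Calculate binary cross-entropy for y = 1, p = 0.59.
L = 0.5276

L = -1·log(0.59) - 0·log(0.41) = -log(0.59) = 0.5276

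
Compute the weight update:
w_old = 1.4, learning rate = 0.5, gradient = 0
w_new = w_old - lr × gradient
w_new = 1.4

w_new = w - η·∂L/∂w = 1.4 - 0.5×(0) = 1.4 - (0) = 1.4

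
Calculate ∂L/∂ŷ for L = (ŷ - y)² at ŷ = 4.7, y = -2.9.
∂L/∂ŷ = 15.2

∂L/∂ŷ = 2(ŷ - y) = 2(4.7 - -2.9) = 2(7.6) = 15.2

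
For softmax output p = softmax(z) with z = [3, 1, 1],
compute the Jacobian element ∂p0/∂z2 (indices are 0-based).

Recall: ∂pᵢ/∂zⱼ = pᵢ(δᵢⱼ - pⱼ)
∂p0/∂z2 = -0.08382

p = softmax(z) = [0.787, 0.1065, 0.1065]
p0 = 0.787, p2 = 0.1065

∂p0/∂z2 = -p0 × p2 = -0.787 × 0.1065 = -0.08382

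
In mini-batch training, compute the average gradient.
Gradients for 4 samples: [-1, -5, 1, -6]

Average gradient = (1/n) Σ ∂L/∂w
Average gradient = -2.75

Average = (1/4)(-1 + -5 + 1 + -6) = -11/4 = -2.75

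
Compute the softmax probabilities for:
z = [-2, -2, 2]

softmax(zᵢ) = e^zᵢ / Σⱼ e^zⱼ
p = [0.0177, 0.0177, 0.9647]

exp(z) = [0.1353, 0.1353, 7.389]
Sum = 7.66
p = [0.0177, 0.0177, 0.9647]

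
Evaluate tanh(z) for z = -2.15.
-0.9732

tanh(-2.15) = (e^(-2.15) - e^(2.15))/(e^(-2.15) + e^(2.15)) = -0.9732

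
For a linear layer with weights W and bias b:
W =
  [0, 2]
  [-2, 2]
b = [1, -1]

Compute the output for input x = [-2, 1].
y = [3, 5]

Wx = [0×-2 + 2×1, -2×-2 + 2×1]
   = [2, 6]
y = Wx + b = [2 + 1, 6 + -1] = [3, 5]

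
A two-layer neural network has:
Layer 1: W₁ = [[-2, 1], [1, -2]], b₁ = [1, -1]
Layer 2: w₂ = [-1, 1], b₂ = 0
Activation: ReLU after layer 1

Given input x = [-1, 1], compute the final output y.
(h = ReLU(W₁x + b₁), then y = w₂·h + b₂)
y = -4

Layer 1 pre-activation: z₁ = [4, -4]
After ReLU: h = [4, 0]
Layer 2 output: y = -1×4 + 1×0 + 0 = -4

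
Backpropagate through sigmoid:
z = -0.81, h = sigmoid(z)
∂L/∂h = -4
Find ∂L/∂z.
∂L/∂z = -0.8524

σ(-0.81) = 0.3079
σ'(-0.81) = σ(-0.81)(1 - σ(-0.81)) = 0.3079 × 0.6921 = 0.2131
∂L/∂z = ∂L/∂h · σ'(z) = -4 × 0.2131 = -0.8524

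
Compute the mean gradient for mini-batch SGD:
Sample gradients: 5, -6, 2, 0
Average gradient = 0.25

Average = (1/4)(5 + -6 + 2 + 0) = 1/4 = 0.25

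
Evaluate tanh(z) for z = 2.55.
0.9879

tanh(2.55) = (e^(2.55) - e^(-2.55))/(e^(2.55) + e^(-2.55)) = 0.9879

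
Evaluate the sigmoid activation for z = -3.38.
0.03293

sigmoid(-3.38) = 1/(1 + e^(3.38)) = 1/(1 + 29.37) = 0.03293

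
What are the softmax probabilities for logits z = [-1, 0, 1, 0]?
p = [0.0723, 0.1966, 0.5344, 0.1966]

exp(z) = [0.3679, 1, 2.718, 1]
Sum = 5.086
p = [0.0723, 0.1966, 0.5344, 0.1966]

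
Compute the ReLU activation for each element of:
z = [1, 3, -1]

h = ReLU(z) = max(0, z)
h = [1, 3, 0]

ReLU applied element-wise: max(0,1)=1, max(0,3)=3, max(0,-1)=0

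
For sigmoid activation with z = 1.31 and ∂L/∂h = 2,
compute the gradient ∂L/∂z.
∂L/∂z = 0.3347

σ(1.31) = 0.7875
σ'(1.31) = σ(1.31)(1 - σ(1.31)) = 0.7875 × 0.2125 = 0.1673
∂L/∂z = ∂L/∂h · σ'(z) = 2 × 0.1673 = 0.3347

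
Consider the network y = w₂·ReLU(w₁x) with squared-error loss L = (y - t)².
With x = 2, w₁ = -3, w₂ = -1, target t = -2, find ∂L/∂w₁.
∂L/∂w₁ = 0

Forward pass:
z = w₁x = -3×2 = -6
h = ReLU(-6) = 0
y = w₂h = -1×0 = 0

Backward pass:
∂L/∂y = 2(y - t) = 2(0 - -2) = 4
∂y/∂h = w₂ = -1
∂h/∂z = 0 (ReLU derivative)
∂z/∂w₁ = x = 2

∂L/∂w₁ = 4 × -1 × 0 × 2 = 0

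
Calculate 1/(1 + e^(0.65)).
0.343

sigmoid(-0.65) = 1/(1 + e^(0.65)) = 1/(1 + 1.916) = 0.343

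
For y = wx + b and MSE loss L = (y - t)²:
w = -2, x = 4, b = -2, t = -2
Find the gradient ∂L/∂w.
∂L/∂w = -64

y = wx + b = (-2)(4) + -2 = -10
∂L/∂y = 2(y - t) = 2(-10 - -2) = -16
∂y/∂w = x = 4
∂L/∂w = ∂L/∂y · ∂y/∂w = -16 × 4 = -64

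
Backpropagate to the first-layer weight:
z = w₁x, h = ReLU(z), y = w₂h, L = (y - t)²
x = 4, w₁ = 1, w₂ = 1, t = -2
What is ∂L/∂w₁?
∂L/∂w₁ = 48

Forward pass:
z = w₁x = 1×4 = 4
h = ReLU(4) = 4
y = w₂h = 1×4 = 4

Backward pass:
∂L/∂y = 2(y - t) = 2(4 - -2) = 12
∂y/∂h = w₂ = 1
∂h/∂z = 1 (ReLU derivative)
∂z/∂w₁ = x = 4

∂L/∂w₁ = 12 × 1 × 1 × 4 = 48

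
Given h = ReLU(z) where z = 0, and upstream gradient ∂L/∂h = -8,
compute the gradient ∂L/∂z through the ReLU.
∂L/∂z = 0

h = ReLU(0) = 0
At z = 0: ∂h/∂z = 0 (by convention)
∂L/∂z = ∂L/∂h · ∂h/∂z = -8 × 0 = 0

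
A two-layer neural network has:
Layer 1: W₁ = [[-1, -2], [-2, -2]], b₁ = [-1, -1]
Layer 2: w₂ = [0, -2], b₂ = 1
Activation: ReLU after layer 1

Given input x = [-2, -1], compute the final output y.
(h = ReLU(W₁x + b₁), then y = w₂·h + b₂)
y = -9

Layer 1 pre-activation: z₁ = [3, 5]
After ReLU: h = [3, 5]
Layer 2 output: y = 0×3 + -2×5 + 1 = -9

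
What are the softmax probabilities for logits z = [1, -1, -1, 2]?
p = [0.2507, 0.0339, 0.0339, 0.6815]

exp(z) = [2.718, 0.3679, 0.3679, 7.389]
Sum = 10.84
p = [0.2507, 0.0339, 0.0339, 0.6815]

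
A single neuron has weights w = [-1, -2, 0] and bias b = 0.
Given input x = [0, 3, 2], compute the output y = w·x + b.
y = -6

y = (-1)(0) + (-2)(3) + (0)(2) + 0 = -6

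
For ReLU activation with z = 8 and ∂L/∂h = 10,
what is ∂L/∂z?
∂L/∂z = 10

h = ReLU(8) = 8
Since z > 0: ∂h/∂z = 1
∂L/∂z = ∂L/∂h · ∂h/∂z = 10 × 1 = 10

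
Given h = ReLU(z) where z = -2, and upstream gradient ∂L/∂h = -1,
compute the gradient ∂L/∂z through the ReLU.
∂L/∂z = 0

h = ReLU(-2) = 0
Since z < 0: ∂h/∂z = 0
∂L/∂z = ∂L/∂h · ∂h/∂z = -1 × 0 = 0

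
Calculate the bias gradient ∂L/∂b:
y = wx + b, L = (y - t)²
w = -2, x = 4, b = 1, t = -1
∂L/∂b = -12

y = wx + b = (-2)(4) + 1 = -7
∂L/∂y = 2(y - t) = 2(-7 - -1) = -12
∂y/∂b = 1
∂L/∂b = ∂L/∂y · ∂y/∂b = -12 × 1 = -12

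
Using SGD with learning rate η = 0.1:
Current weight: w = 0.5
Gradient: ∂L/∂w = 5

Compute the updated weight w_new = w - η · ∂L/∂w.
w_new = 0

w_new = w - η·∂L/∂w = 0.5 - 0.1×(5) = 0.5 - (0.5) = 0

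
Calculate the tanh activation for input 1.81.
0.9478

tanh(1.81) = (e^(1.81) - e^(-1.81))/(e^(1.81) + e^(-1.81)) = 0.9478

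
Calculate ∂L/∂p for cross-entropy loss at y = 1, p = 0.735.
∂L/∂p = -1.361

∂L/∂p = -y/p + (1-y)/(1-p) = -1/0.735 + 0 = -1.361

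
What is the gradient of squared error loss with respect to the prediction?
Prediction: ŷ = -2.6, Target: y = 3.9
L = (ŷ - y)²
∂L/∂ŷ = -13.0

∂L/∂ŷ = 2(ŷ - y) = 2(-2.6 - 3.9) = 2(-6.5) = -13.0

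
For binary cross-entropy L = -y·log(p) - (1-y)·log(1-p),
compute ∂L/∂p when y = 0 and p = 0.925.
∂L/∂p = 13.33

∂L/∂p = -y/p + (1-y)/(1-p) = 0 + 1/0.075 = 13.33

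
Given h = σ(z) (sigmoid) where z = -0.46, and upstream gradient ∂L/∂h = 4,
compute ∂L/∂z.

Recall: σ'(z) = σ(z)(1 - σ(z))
∂L/∂z = 0.9489

σ(-0.46) = 0.387
σ'(-0.46) = σ(-0.46)(1 - σ(-0.46)) = 0.387 × 0.613 = 0.2372
∂L/∂z = ∂L/∂h · σ'(z) = 4 × 0.2372 = 0.9489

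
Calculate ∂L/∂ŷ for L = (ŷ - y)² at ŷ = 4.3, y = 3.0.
∂L/∂ŷ = 2.6

∂L/∂ŷ = 2(ŷ - y) = 2(4.3 - 3.0) = 2(1.3) = 2.6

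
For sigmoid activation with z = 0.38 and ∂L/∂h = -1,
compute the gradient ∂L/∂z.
∂L/∂z = -0.2412

σ(0.38) = 0.5939
σ'(0.38) = σ(0.38)(1 - σ(0.38)) = 0.5939 × 0.4061 = 0.2412
∂L/∂z = ∂L/∂h · σ'(z) = -1 × 0.2412 = -0.2412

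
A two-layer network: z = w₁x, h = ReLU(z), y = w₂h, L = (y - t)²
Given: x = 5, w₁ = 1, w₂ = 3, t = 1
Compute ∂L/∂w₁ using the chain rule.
∂L/∂w₁ = 420

Forward pass:
z = w₁x = 1×5 = 5
h = ReLU(5) = 5
y = w₂h = 3×5 = 15

Backward pass:
∂L/∂y = 2(y - t) = 2(15 - 1) = 28
∂y/∂h = w₂ = 3
∂h/∂z = 1 (ReLU derivative)
∂z/∂w₁ = x = 5

∂L/∂w₁ = 28 × 3 × 1 × 5 = 420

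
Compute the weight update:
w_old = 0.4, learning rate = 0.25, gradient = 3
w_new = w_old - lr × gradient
w_new = -0.35

w_new = w - η·∂L/∂w = 0.4 - 0.25×(3) = 0.4 - (0.75) = -0.35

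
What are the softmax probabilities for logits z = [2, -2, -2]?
p = [0.9647, 0.0177, 0.0177]

exp(z) = [7.389, 0.1353, 0.1353]
Sum = 7.66
p = [0.9647, 0.0177, 0.0177]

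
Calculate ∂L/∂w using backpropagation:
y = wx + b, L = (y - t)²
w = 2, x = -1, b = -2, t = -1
∂L/∂w = 6

y = wx + b = (2)(-1) + -2 = -4
∂L/∂y = 2(y - t) = 2(-4 - -1) = -6
∂y/∂w = x = -1
∂L/∂w = ∂L/∂y · ∂y/∂w = -6 × -1 = 6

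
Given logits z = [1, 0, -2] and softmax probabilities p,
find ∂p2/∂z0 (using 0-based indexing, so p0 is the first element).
∂p2/∂z0 = -0.02477

p = softmax(z) = [0.7054, 0.2595, 0.03512]
p2 = 0.03512, p0 = 0.7054

∂p2/∂z0 = -p2 × p0 = -0.03512 × 0.7054 = -0.02477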